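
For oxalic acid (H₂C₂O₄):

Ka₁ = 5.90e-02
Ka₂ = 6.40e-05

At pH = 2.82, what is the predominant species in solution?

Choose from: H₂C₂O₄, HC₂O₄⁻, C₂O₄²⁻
HC₂O₄⁻

pKa1 = 1.23, pKa2 = 4.19. Each pKa is the crossover between adjacent species; pH = 2.82 lies in the region where HC₂O₄⁻ predominates.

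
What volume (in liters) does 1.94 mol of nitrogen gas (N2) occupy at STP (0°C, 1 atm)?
At STP, 1 mol of gas occupies 22.4 L
Volume = 1.94 mol × 22.4 L/mol = 43.46 L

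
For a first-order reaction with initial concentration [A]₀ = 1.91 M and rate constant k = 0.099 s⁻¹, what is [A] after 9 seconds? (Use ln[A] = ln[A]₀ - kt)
0.7836 M

ln[A] = ln[A]₀ - k·t = ln(1.91) - (0.099)·(9) = 0.6471 - 0.8910 = -0.2439
[A] = e^(-0.2439) = 0.7836 M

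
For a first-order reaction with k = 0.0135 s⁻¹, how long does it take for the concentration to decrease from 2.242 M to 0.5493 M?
104.18 s

From ln[A] = ln[A]₀ - k·t: t = ln([A]₀/[A])/k = ln(2.242/0.5493)/0.0135 = ln(4.0816)/0.0135 = 1.4065/0.0135 = 104.18 s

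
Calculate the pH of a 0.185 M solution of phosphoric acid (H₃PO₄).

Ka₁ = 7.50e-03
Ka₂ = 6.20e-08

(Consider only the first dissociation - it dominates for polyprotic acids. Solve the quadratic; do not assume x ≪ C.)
pH = 1.47

x² + Ka₁·x − Ka₁·C = 0 with Ka₁ = 7.50e-03, C = 0.185.
x = (−Ka₁ + √(Ka₁² + 4·Ka₁·C))/2 = 3.3687e-02 M, so pH = 1.47.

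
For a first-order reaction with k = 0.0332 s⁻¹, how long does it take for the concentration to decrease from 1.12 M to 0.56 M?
20.88 s

From ln[A] = ln[A]₀ - k·t: t = ln([A]₀/[A])/k = ln(1.12/0.56)/0.0332 = ln(2.0000)/0.0332 = 0.6931/0.0332 = 20.88 s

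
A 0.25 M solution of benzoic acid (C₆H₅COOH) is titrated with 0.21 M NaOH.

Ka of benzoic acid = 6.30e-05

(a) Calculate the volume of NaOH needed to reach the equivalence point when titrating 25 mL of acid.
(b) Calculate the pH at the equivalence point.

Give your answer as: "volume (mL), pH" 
V = 29.8 mL, pH = 8.63

(a) At equivalence: moles acid = moles base.
moles acid = 0.25 × 0.025 = 0.00625 mol; V_NaOH = 0.00625/0.21 = 0.02976 L = 29.8 mL.
(b) At equivalence, all acid → conjugate base A⁻ at [A⁻] = 0.00625/0.05476 = 0.1141 M.
Kb = Kw/Ka = 1.0e-14/6.30e-05 = 1.587e-10; [OH⁻] = √(Kb·[A⁻]) = 4.256e-06; pOH = 5.37; pH = 14 − pOH = 8.63.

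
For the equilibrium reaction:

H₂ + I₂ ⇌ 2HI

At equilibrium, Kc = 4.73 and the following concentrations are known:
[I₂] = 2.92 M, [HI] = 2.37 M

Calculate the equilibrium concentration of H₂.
[H₂] = 0.4067 M

Kc = ([HI]^2) / ([H₂] × [I₂]) = 4.73
[H₂]^1 = (product terms)/(Kc · other reactant terms) = 5.6169 / (4.73 · 2.92) = 0.40668
[H₂] = 0.4067 M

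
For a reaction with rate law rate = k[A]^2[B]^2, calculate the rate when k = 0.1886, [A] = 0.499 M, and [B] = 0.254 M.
0.00303 M/s

rate = k·[A]^2·[B]^2 = 0.1886·(0.499)^2·(0.254)^2 = 0.1886·0.249001·0.064516 = 0.00303 M/s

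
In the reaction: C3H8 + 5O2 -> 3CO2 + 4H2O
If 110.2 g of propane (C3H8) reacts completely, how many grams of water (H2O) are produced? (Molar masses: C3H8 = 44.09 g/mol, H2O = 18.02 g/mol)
Moles of C3H8 = 110.2 g ÷ 44.09 g/mol = 2.49943 mol
Mole ratio: 4 mol H2O / 1 mol C3H8
Moles of H2O = 2.49943 × (4/1) = 9.99773 mol
Mass of H2O = 9.99773 mol × 18.02 g/mol = 180.2 g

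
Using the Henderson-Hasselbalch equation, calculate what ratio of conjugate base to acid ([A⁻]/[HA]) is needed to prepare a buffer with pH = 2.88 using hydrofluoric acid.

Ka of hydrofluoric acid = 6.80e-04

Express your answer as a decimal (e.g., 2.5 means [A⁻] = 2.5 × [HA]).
[A⁻]/[HA] = 0.516

pKa = −log(6.80e-04) = 3.1675. pH = pKa + log([A⁻]/[HA]). 2.88 = 3.1675 + log(ratio). log(ratio) = 2.88 − 3.1675 = -0.2875. ratio = 10^(-0.2875) = 0.516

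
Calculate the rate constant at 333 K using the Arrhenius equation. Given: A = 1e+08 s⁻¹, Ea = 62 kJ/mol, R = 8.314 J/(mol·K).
1.88e-02 s⁻¹

k = A·exp(-Ea/(R·T)) = 1e+08·exp(-62000/(8.314·333)) = 1e+08·exp(-22.3943) = 1e+08·1.8805e-10 = 1.88e-02 s⁻¹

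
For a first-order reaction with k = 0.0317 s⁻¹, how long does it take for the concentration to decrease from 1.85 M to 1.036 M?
18.29 s

From ln[A] = ln[A]₀ - k·t: t = ln([A]₀/[A])/k = ln(1.85/1.036)/0.0317 = ln(1.7857)/0.0317 = 0.5798/0.0317 = 18.29 s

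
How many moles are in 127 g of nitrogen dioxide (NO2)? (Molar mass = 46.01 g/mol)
Moles = 127 g ÷ 46.01 g/mol = 2.76 mol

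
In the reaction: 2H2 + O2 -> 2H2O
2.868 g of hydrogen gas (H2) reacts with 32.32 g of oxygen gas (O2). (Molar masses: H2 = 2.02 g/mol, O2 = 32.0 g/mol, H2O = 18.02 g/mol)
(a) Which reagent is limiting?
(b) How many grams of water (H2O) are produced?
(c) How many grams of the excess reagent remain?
(a) H2, (b) 25.58 g, (c) 9.603 g

Moles of H2 = 2.868 g ÷ 2.02 g/mol = 1.4198 mol
Moles of O2 = 32.32 g ÷ 32.0 g/mol = 1.01 mol
Moles ÷ coefficient: H2: 1.4198/2 = 0.7099, O2: 1.01/1 = 1.01
(a) H2 has the smaller value, so H2 is the limiting reagent.
(b) Moles of H2O = 1.4198 mol H2 × (2/2) = 1.4198 mol; mass = 1.4198 mol × 18.02 g/mol = 25.58 g
(c) O2 consumed = 1.4198 × (1/2) = 0.709901 mol; remaining = 1.01 − 0.709901 = 0.300099 mol; mass = 0.300099 mol × 32.0 g/mol = 9.603 g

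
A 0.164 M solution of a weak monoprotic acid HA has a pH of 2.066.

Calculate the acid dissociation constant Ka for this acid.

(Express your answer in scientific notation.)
K_a = 4.75e-04

[H⁺] = 10^(−pH) = 10^(−2.066) = 8.590e-03 M. For HA ⇌ H⁺ + A⁻, Ka = x²/(C − x) = (8.590e-03)²/(0.164 − 8.590e-03) = 4.75e-04.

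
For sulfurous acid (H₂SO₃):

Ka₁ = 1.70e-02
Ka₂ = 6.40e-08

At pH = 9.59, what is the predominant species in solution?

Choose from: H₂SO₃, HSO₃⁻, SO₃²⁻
SO₃²⁻

pKa1 = 1.77, pKa2 = 7.19. Each pKa is the crossover between adjacent species; pH = 9.59 lies in the region where SO₃²⁻ predominates.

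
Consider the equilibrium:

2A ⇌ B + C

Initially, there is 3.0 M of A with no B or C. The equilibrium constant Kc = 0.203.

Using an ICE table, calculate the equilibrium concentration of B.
[B] = 0.711 M

ICE: [A] = 3.0 − 2x, [B] = [C] = x.
Kc = x²/(3.0 − 2x)² = 0.203 ⇒ √Kc = x/(3.0 − 2x).
x = √0.203·3.0/(1 + 2√0.203) = 0.45056·3.0/1.9011 = 0.71099.
[B] = x = 0.711 M.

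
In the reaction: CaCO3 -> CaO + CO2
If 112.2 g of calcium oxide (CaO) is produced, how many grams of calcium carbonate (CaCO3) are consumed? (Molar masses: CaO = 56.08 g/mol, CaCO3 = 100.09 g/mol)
Moles of CaO = 112.2 g ÷ 56.08 g/mol = 2.00071 mol
Mole ratio: 1 mol CaCO3 / 1 mol CaO
Moles of CaCO3 = 2.00071 × (1/1) = 2.00071 mol
Mass of CaCO3 = 2.00071 mol × 100.09 g/mol = 200.3 g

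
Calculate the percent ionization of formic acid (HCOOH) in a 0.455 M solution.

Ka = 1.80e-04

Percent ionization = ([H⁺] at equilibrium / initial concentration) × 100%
Percent ionization = 1.97%

Let x = [H⁺]. Ka = x²/(C - x) ⇒ x² + (1.80e-04)x - (1.80e-04)(0.455) = 0. x = 8.9603e-03. Percent = (8.9603e-03/0.455) × 100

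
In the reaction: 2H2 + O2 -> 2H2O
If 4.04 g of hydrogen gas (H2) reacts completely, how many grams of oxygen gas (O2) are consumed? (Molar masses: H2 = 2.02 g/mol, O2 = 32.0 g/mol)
Moles of H2 = 4.04 g ÷ 2.02 g/mol = 2 mol
Mole ratio: 1 mol O2 / 2 mol H2
Moles of O2 = 2 × (1/2) = 1 mol
Mass of O2 = 1 mol × 32.0 g/mol = 32 g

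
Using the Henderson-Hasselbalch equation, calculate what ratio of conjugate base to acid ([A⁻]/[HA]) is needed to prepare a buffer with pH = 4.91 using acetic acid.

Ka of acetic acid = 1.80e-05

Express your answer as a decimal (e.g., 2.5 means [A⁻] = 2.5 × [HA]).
[A⁻]/[HA] = 1.463

pKa = −log(1.80e-05) = 4.7447. pH = pKa + log([A⁻]/[HA]). 4.91 = 4.7447 + log(ratio). log(ratio) = 4.91 − 4.7447 = 0.1653. ratio = 10^(0.1653) = 1.463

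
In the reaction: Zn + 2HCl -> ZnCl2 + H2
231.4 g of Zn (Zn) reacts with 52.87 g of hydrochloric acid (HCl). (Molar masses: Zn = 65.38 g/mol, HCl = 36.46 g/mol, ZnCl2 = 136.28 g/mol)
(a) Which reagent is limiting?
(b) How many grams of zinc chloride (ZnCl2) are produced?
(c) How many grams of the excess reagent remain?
(a) HCl, (b) 98.81 g, (c) 184 g

Moles of Zn = 231.4 g ÷ 65.38 g/mol = 3.53931 mol
Moles of HCl = 52.87 g ÷ 36.46 g/mol = 1.45008 mol
Moles ÷ coefficient: Zn: 3.53931/1 = 3.539, HCl: 1.45008/2 = 0.725
(a) HCl has the smaller value, so HCl is the limiting reagent.
(b) Moles of ZnCl2 = 1.45008 mol HCl × (1/2) = 0.725041 mol; mass = 0.725041 mol × 136.28 g/mol = 98.81 g
(c) Zn consumed = 1.45008 × (1/2) = 0.725041 mol; remaining = 3.53931 − 0.725041 = 2.81427 mol; mass = 2.81427 mol × 65.38 g/mol = 184 g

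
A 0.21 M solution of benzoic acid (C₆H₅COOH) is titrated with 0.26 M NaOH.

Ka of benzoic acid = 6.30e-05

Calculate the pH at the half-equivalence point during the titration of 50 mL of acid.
pH = pKa = 4.20

At the half-equivalence point, [HA] = [A⁻], so by Henderson–Hasselbalch pH = pKa + log(1) = pKa.
pKa = −log(6.30e-05) = 4.20.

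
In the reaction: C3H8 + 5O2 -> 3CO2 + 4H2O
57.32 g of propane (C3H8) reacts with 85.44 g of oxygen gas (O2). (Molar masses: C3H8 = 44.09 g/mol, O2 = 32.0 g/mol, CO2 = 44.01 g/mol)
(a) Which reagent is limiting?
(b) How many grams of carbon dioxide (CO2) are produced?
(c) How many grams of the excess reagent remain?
(a) O2, (b) 70.5 g, (c) 33.78 g

Moles of C3H8 = 57.32 g ÷ 44.09 g/mol = 1.30007 mol
Moles of O2 = 85.44 g ÷ 32.0 g/mol = 2.67 mol
Moles ÷ coefficient: C3H8: 1.30007/1 = 1.3, O2: 2.67/5 = 0.534
(a) O2 has the smaller value, so O2 is the limiting reagent.
(b) Moles of CO2 = 2.67 mol O2 × (3/5) = 1.602 mol; mass = 1.602 mol × 44.01 g/mol = 70.5 g
(c) C3H8 consumed = 2.67 × (1/5) = 0.534 mol; remaining = 1.30007 − 0.534 = 0.766068 mol; mass = 0.766068 mol × 44.09 g/mol = 33.78 g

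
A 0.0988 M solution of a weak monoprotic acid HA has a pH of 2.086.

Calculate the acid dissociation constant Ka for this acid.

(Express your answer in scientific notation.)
K_a = 7.43e-04

[H⁺] = 10^(−pH) = 10^(−2.086) = 8.204e-03 M. For HA ⇌ H⁺ + A⁻, Ka = x²/(C − x) = (8.204e-03)²/(0.0988 − 8.204e-03) = 7.43e-04.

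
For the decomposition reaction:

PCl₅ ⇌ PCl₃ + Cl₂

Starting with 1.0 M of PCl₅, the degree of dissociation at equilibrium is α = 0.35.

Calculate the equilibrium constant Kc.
K_c = 0.1885

x = α·[A]₀ = 0.35 × 1.0 = 0.35 M dissociated.
At eq: [PCl₅] = 1.0 − 0.35 = 0.65 M; [PCl₃] = [Cl₂] = x = 0.35 M.
Kc = [PCl₃][Cl₂]/[PCl₅] = (0.35)²/0.65 = 0.1885.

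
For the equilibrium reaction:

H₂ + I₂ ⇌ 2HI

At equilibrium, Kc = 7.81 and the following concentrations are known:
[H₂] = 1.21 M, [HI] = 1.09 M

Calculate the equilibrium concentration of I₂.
[I₂] = 0.1257 M

Kc = ([HI]^2) / ([H₂] × [I₂]) = 7.81
[I₂]^1 = (product terms)/(Kc · other reactant terms) = 1.1881 / (7.81 · 1.21) = 0.12572
[I₂] = 0.1257 M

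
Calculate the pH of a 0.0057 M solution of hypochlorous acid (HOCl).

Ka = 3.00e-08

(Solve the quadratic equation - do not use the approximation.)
pH = 4.88

x² + Ka×x - Ka×C = 0. Using quadratic formula: [H⁺] = 1.3062e-05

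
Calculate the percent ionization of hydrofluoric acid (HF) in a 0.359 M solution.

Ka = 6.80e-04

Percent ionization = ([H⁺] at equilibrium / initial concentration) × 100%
Percent ionization = 4.26%

Let x = [H⁺]. Ka = x²/(C - x) ⇒ x² + (6.80e-04)x - (6.80e-04)(0.359) = 0. x = 1.5288e-02. Percent = (1.5288e-02/0.359) × 100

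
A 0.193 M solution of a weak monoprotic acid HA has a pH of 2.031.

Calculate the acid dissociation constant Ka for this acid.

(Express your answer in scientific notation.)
K_a = 4.72e-04

[H⁺] = 10^(−pH) = 10^(−2.031) = 9.311e-03 M. For HA ⇌ H⁺ + A⁻, Ka = x²/(C − x) = (9.311e-03)²/(0.193 − 9.311e-03) = 4.72e-04.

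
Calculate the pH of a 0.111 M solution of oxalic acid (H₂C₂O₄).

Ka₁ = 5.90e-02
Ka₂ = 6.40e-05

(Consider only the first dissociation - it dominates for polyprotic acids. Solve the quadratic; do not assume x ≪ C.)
pH = 1.25

x² + Ka₁·x − Ka₁·C = 0 with Ka₁ = 5.90e-02, C = 0.111.
x = (−Ka₁ + √(Ka₁² + 4·Ka₁·C))/2 = 5.6635e-02 M, so pH = 1.25.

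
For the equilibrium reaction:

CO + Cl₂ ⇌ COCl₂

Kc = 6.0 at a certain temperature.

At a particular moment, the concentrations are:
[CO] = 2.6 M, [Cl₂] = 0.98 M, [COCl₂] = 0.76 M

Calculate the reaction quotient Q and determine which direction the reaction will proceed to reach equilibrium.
Q = 0.298, Q < K, reaction proceeds forward (toward products)

Q = ([COCl₂]) / ([CO] × [Cl₂])
  = ((0.76)) / ((2.6)·(0.98)) = 0.76/2.548 = 0.2983
Since Q = 0.2983 < Kc = 6.0, the reaction proceeds forward (toward products) to reach equilibrium.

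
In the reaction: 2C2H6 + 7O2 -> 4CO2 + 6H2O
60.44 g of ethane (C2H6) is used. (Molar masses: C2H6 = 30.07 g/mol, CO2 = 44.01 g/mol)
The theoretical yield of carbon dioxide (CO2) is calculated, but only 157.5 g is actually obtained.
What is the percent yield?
Moles of C2H6 = 60.44 g ÷ 30.07 g/mol = 2.00998 mol
Mole ratio: 4 mol CO2 / 2 mol C2H6
Moles of CO2 = 2.00998 × (4/2) = 4.01995 mol
Theoretical yield = 4.01995 mol × 44.01 g/mol = 176.92 g
Actual yield = 157.5 g
Percent yield = (157.5 / 176.92) × 100% = 89.0%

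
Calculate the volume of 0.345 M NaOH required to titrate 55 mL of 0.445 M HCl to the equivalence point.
V_{base} = 70.9 mL

At equivalence: moles acid = moles base.
moles HCl = 0.445 M × 0.055 L = 0.024475 mol
V_NaOH = 0.024475 mol ÷ 0.345 M = 0.07094 L = 70.9 mL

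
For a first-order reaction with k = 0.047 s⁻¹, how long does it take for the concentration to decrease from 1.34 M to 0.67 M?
14.75 s

From ln[A] = ln[A]₀ - k·t: t = ln([A]₀/[A])/k = ln(1.34/0.67)/0.047 = ln(2.0000)/0.047 = 0.6931/0.047 = 14.75 s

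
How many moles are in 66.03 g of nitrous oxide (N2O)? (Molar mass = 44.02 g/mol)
Moles = 66.03 g ÷ 44.02 g/mol = 1.5 mol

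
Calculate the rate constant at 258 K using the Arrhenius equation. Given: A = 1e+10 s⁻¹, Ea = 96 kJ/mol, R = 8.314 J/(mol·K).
3.66e-10 s⁻¹

k = A·exp(-Ea/(R·T)) = 1e+10·exp(-96000/(8.314·258)) = 1e+10·exp(-44.7550) = 1e+10·3.6572e-20 = 3.66e-10 s⁻¹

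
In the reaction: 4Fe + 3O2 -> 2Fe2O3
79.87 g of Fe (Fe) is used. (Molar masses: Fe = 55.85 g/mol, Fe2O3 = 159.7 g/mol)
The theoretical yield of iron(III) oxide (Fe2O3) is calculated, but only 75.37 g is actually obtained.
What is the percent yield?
Moles of Fe = 79.87 g ÷ 55.85 g/mol = 1.43008 mol
Mole ratio: 2 mol Fe2O3 / 4 mol Fe
Moles of Fe2O3 = 1.43008 × (2/4) = 0.71504 mol
Theoretical yield = 0.71504 mol × 159.7 g/mol = 114.19 g
Actual yield = 75.37 g
Percent yield = (75.37 / 114.19) × 100% = 66.0%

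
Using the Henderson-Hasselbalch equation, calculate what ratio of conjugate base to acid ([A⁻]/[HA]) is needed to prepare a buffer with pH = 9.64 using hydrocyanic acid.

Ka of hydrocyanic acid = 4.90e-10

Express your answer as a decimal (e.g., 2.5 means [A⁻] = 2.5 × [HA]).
[A⁻]/[HA] = 2.139

pKa = −log(4.90e-10) = 9.3098. pH = pKa + log([A⁻]/[HA]). 9.64 = 9.3098 + log(ratio). log(ratio) = 9.64 − 9.3098 = 0.3302. ratio = 10^(0.3302) = 2.139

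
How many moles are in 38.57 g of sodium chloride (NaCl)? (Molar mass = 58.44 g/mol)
Moles = 38.57 g ÷ 58.44 g/mol = 0.66 mol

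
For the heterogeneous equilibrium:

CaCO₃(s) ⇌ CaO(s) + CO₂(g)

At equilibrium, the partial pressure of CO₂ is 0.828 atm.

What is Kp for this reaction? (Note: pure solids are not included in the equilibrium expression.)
K_p = 0.828

Solids (CaCO₃, CaO) have activity 1 and are excluded.
Kp = P(CO₂) = 0.828.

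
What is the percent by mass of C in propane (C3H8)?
Mass of C in formula = 12.01 × 3 = 36.03 g/mol
Molar mass = 44.09 g/mol
% C = (36.03/44.09) × 100% = 81.72%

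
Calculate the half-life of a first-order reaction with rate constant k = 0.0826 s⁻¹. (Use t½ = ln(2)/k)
8.39 s

t½ = ln(2)/k = 0.6931/0.0826 = 8.39 s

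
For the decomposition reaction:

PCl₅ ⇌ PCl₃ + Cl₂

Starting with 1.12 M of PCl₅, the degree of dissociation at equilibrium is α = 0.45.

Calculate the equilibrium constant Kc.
K_c = 0.4124

x = α·[A]₀ = 0.45 × 1.12 = 0.504 M dissociated.
At eq: [PCl₅] = 1.12 − 0.504 = 0.616 M; [PCl₃] = [Cl₂] = x = 0.504 M.
Kc = [PCl₃][Cl₂]/[PCl₅] = (0.504)²/0.616 = 0.4124.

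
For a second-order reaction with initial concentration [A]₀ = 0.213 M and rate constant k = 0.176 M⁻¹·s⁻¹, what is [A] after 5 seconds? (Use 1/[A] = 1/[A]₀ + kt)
0.1794 M

1/[A] = 1/[A]₀ + k·t = 1/0.213 + (0.176)·(5) = 4.6948 + 0.8800 = 5.5748
[A] = 1/5.5748 = 0.1794 M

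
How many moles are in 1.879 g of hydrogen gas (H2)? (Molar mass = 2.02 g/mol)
Moles = 1.879 g ÷ 2.02 g/mol = 0.9302 mol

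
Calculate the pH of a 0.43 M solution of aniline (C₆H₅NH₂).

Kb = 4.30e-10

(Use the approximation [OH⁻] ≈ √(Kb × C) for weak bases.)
pH = 9.13

[OH⁻] = √(Kb × C) = √(4.30e-10 × 0.43) = 1.3598e-05. pOH = 4.87, pH = 14 - pOH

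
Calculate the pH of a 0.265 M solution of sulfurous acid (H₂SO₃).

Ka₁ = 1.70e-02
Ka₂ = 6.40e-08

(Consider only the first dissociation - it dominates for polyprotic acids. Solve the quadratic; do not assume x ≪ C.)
pH = 1.23

x² + Ka₁·x − Ka₁·C = 0 with Ka₁ = 1.70e-02, C = 0.265.
x = (−Ka₁ + √(Ka₁² + 4·Ka₁·C))/2 = 5.9155e-02 M, so pH = 1.23.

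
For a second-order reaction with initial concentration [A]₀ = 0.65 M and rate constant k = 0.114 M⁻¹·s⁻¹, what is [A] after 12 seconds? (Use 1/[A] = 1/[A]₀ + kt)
0.3441 M

1/[A] = 1/[A]₀ + k·t = 1/0.65 + (0.114)·(12) = 1.5385 + 1.3680 = 2.9065
[A] = 1/2.9065 = 0.3441 M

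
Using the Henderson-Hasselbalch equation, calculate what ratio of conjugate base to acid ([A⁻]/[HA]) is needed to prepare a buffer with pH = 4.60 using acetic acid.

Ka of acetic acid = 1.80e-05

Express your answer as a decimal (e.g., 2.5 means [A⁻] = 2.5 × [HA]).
[A⁻]/[HA] = 0.717

pKa = −log(1.80e-05) = 4.7447. pH = pKa + log([A⁻]/[HA]). 4.60 = 4.7447 + log(ratio). log(ratio) = 4.60 − 4.7447 = -0.1447. ratio = 10^(-0.1447) = 0.717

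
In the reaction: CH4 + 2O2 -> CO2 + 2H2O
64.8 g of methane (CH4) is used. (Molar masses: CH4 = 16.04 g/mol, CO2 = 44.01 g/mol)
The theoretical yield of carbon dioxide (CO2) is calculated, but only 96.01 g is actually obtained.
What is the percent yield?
Moles of CH4 = 64.8 g ÷ 16.04 g/mol = 4.0399 mol
Mole ratio: 1 mol CO2 / 1 mol CH4
Moles of CO2 = 4.0399 × (1/1) = 4.0399 mol
Theoretical yield = 4.0399 mol × 44.01 g/mol = 177.8 g
Actual yield = 96.01 g
Percent yield = (96.01 / 177.8) × 100% = 54.0%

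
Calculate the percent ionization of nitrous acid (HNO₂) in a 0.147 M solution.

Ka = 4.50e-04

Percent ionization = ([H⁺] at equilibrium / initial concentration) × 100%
Percent ionization = 5.38%

Let x = [H⁺]. Ka = x²/(C - x) ⇒ x² + (4.50e-04)x - (4.50e-04)(0.147) = 0. x = 7.9114e-03. Percent = (7.9114e-03/0.147) × 100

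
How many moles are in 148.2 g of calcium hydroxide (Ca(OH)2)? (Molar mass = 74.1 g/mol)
Moles = 148.2 g ÷ 74.1 g/mol = 2 mol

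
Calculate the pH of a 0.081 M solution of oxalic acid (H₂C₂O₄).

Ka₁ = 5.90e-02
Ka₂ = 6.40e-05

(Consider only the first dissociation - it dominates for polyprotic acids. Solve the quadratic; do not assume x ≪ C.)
pH = 1.34

x² + Ka₁·x − Ka₁·C = 0 with Ka₁ = 5.90e-02, C = 0.081.
x = (−Ka₁ + √(Ka₁² + 4·Ka₁·C))/2 = 4.5661e-02 M, so pH = 1.34.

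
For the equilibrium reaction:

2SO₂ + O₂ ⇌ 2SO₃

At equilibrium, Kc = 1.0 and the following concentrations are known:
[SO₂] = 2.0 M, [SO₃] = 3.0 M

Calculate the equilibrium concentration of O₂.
[O₂] = 2.2500 M

Kc = ([SO₃]^2) / ([SO₂]^2 × [O₂]) = 1.0
[O₂]^1 = (product terms)/(Kc · other reactant terms) = 9 / (1.0 · 4) = 2.25
[O₂] = 2.2500 M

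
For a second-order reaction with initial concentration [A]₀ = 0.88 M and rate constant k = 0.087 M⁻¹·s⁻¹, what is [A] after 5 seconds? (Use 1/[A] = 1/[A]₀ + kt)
0.6364 M

1/[A] = 1/[A]₀ + k·t = 1/0.88 + (0.087)·(5) = 1.1364 + 0.4350 = 1.5714
[A] = 1/1.5714 = 0.6364 M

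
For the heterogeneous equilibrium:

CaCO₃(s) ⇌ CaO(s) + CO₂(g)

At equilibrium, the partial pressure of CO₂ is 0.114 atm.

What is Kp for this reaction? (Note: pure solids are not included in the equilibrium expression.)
K_p = 0.114

Solids (CaCO₃, CaO) have activity 1 and are excluded.
Kp = P(CO₂) = 0.114.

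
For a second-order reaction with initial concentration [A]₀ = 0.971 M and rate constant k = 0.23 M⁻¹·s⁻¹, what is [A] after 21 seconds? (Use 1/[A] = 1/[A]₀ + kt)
0.1707 M

1/[A] = 1/[A]₀ + k·t = 1/0.971 + (0.23)·(21) = 1.0299 + 4.8300 = 5.8599
[A] = 1/5.8599 = 0.1707 M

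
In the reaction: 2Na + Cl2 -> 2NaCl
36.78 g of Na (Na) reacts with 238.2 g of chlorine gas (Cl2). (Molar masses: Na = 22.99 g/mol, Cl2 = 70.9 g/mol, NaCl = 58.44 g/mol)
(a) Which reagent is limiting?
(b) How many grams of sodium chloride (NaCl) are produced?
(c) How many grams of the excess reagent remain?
(a) Na, (b) 93.49 g, (c) 181.5 g

Moles of Na = 36.78 g ÷ 22.99 g/mol = 1.59983 mol
Moles of Cl2 = 238.2 g ÷ 70.9 g/mol = 3.35966 mol
Moles ÷ coefficient: Na: 1.59983/2 = 0.7999, Cl2: 3.35966/1 = 3.36
(a) Na has the smaller value, so Na is the limiting reagent.
(b) Moles of NaCl = 1.59983 mol Na × (2/2) = 1.59983 mol; mass = 1.59983 mol × 58.44 g/mol = 93.49 g
(c) Cl2 consumed = 1.59983 × (1/2) = 0.799913 mol; remaining = 3.35966 − 0.799913 = 2.55975 mol; mass = 2.55975 mol × 70.9 g/mol = 181.5 g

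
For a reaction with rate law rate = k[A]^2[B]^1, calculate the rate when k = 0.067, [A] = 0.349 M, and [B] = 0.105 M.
0.0008569 M/s

rate = k·[A]^2·[B]^1 = 0.067·(0.349)^2·(0.105)^1 = 0.067·0.121801·0.105 = 0.0008569 M/s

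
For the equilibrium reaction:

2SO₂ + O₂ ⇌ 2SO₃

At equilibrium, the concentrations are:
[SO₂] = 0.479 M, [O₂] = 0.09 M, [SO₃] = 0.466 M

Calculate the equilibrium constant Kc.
K_c = 10.5162

Kc = ([SO₃]^2) / ([SO₂]^2 × [O₂])
   = ((0.466)^2) / ((0.479)^2·(0.09))
   = 0.21716 / 0.02065 = 10.5162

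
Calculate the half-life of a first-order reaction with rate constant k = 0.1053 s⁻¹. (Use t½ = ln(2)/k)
6.58 s

t½ = ln(2)/k = 0.6931/0.1053 = 6.58 s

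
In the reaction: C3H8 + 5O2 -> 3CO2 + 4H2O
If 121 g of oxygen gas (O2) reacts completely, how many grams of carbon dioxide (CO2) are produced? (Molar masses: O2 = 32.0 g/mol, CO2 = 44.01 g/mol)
Moles of O2 = 121 g ÷ 32.0 g/mol = 3.78125 mol
Mole ratio: 3 mol CO2 / 5 mol O2
Moles of CO2 = 3.78125 × (3/5) = 2.26875 mol
Mass of CO2 = 2.26875 mol × 44.01 g/mol = 99.85 g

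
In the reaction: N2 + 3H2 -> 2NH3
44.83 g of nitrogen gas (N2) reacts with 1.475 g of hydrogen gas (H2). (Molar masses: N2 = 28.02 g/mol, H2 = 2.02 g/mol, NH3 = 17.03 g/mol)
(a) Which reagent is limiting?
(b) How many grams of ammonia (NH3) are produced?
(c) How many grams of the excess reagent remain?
(a) H2, (b) 8.29 g, (c) 38.01 g

Moles of N2 = 44.83 g ÷ 28.02 g/mol = 1.59993 mol
Moles of H2 = 1.475 g ÷ 2.02 g/mol = 0.730198 mol
Moles ÷ coefficient: N2: 1.59993/1 = 1.6, H2: 0.730198/3 = 0.2434
(a) H2 has the smaller value, so H2 is the limiting reagent.
(b) Moles of NH3 = 0.730198 mol H2 × (2/3) = 0.486799 mol; mass = 0.486799 mol × 17.03 g/mol = 8.29 g
(c) N2 consumed = 0.730198 × (1/3) = 0.243399 mol; remaining = 1.59993 − 0.243399 = 1.35653 mol; mass = 1.35653 mol × 28.02 g/mol = 38.01 g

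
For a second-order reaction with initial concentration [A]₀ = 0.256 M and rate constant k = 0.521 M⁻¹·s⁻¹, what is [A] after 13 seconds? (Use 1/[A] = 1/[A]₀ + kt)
0.0936 M

1/[A] = 1/[A]₀ + k·t = 1/0.256 + (0.521)·(13) = 3.9062 + 6.7730 = 10.6792
[A] = 1/10.6792 = 0.0936 M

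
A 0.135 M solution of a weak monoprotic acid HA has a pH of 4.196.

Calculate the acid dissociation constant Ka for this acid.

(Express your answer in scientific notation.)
K_a = 3.01e-08

[H⁺] = 10^(−pH) = 10^(−4.196) = 6.368e-05 M. For HA ⇌ H⁺ + A⁻, Ka = x²/(C − x) = (6.368e-05)²/(0.135 − 6.368e-05) = 3.01e-08.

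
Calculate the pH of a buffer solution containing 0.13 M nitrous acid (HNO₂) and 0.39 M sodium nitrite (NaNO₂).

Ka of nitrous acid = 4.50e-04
pH = 3.82

pKa = -log(4.50e-04) = 3.35. pH = pKa + log([A⁻]/[HA]) = 3.35 + log(0.39/0.13)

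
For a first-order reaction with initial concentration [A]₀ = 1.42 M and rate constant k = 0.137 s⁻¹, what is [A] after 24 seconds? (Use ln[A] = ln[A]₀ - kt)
0.0530 M

ln[A] = ln[A]₀ - k·t = ln(1.42) - (0.137)·(24) = 0.3507 - 3.2880 = -2.9373
[A] = e^(-2.9373) = 0.0530 M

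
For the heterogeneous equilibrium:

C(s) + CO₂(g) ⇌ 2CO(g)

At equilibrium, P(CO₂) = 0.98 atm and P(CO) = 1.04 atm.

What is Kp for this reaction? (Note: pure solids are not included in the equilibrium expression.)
K_p = 1.104

Solid C is excluded.
Kp = P(CO)²/P(CO₂) = (1.04)²/0.98 = 1.082/0.98 = 1.104.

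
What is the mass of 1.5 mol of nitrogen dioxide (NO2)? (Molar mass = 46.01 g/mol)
Mass = 1.5 mol × 46.01 g/mol = 69.02 g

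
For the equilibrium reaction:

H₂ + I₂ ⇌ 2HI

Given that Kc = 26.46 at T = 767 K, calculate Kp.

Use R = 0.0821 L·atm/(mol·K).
K_p = 26.4600

Δn = (moles gaseous products) − (moles gaseous reactants) = 0
T = 767 K; RT = 0.0821 × 767 = 62.9707
Kp = Kc·(RT)^Δn = 26.46 × (62.9707)^0 = 26.46 × 1 = 26.4600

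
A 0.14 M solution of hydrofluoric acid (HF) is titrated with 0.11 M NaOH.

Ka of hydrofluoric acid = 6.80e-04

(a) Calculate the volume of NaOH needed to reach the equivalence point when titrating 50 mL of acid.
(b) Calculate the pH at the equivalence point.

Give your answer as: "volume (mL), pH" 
V = 63.6 mL, pH = 7.98

(a) At equivalence: moles acid = moles base.
moles acid = 0.14 × 0.05 = 0.007 mol; V_NaOH = 0.007/0.11 = 0.06364 L = 63.6 mL.
(b) At equivalence, all acid → conjugate base A⁻ at [A⁻] = 0.007/0.1136 = 0.0616 M.
Kb = Kw/Ka = 1.0e-14/6.80e-04 = 1.471e-11; [OH⁻] = √(Kb·[A⁻]) = 9.518e-07; pOH = 6.02; pH = 14 − pOH = 7.98.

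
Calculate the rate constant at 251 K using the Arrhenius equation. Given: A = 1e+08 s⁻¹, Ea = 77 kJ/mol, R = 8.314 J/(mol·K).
9.45e-09 s⁻¹

k = A·exp(-Ea/(R·T)) = 1e+08·exp(-77000/(8.314·251)) = 1e+08·exp(-36.8984) = 1e+08·9.4460e-17 = 9.45e-09 s⁻¹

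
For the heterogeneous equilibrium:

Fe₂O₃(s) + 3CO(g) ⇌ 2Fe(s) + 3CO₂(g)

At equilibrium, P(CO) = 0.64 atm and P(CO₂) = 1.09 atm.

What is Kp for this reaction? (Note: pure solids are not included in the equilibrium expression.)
K_p = 4.940

Solids (Fe₂O₃, Fe) are excluded.
Kp = P(CO₂)³/P(CO)³ = (1.09)³/(0.64)³ = 1.295/0.2621 = 4.940.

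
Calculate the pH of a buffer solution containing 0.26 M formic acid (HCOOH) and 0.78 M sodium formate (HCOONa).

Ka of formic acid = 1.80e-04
pH = 4.22

pKa = -log(1.80e-04) = 3.74. pH = pKa + log([A⁻]/[HA]) = 3.74 + log(0.78/0.26)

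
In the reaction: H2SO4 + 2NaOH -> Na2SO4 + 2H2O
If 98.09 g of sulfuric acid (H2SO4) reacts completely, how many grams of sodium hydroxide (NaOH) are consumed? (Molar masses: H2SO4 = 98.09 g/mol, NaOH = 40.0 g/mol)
Moles of H2SO4 = 98.09 g ÷ 98.09 g/mol = 1 mol
Mole ratio: 2 mol NaOH / 1 mol H2SO4
Moles of NaOH = 1 × (2/1) = 2 mol
Mass of NaOH = 2 mol × 40.0 g/mol = 80 g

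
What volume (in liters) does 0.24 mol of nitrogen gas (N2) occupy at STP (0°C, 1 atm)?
At STP, 1 mol of gas occupies 22.4 L
Volume = 0.24 mol × 22.4 L/mol = 5.38 L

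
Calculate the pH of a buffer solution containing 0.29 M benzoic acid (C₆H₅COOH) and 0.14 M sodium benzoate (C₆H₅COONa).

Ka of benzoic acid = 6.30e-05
pH = 3.88

pKa = -log(6.30e-05) = 4.20. pH = pKa + log([A⁻]/[HA]) = 4.20 + log(0.14/0.29)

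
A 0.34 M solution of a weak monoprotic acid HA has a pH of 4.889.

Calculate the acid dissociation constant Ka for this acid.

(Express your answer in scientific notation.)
K_a = 4.90e-10

[H⁺] = 10^(−pH) = 10^(−4.889) = 1.291e-05 M. For HA ⇌ H⁺ + A⁻, Ka = x²/(C − x) = (1.291e-05)²/(0.34 − 1.291e-05) = 4.90e-10.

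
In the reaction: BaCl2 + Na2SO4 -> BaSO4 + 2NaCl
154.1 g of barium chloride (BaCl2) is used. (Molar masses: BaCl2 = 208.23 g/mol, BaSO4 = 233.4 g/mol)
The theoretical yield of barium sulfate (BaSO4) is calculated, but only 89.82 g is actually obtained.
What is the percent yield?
Moles of BaCl2 = 154.1 g ÷ 208.23 g/mol = 0.740047 mol
Mole ratio: 1 mol BaSO4 / 1 mol BaCl2
Moles of BaSO4 = 0.740047 × (1/1) = 0.740047 mol
Theoretical yield = 0.740047 mol × 233.4 g/mol = 172.73 g
Actual yield = 89.82 g
Percent yield = (89.82 / 172.73) × 100% = 52.0%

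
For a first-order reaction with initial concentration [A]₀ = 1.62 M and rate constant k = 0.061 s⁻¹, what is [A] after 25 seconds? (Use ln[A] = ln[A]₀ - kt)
0.3525 M

ln[A] = ln[A]₀ - k·t = ln(1.62) - (0.061)·(25) = 0.4824 - 1.5250 = -1.0426
[A] = e^(-1.0426) = 0.3525 M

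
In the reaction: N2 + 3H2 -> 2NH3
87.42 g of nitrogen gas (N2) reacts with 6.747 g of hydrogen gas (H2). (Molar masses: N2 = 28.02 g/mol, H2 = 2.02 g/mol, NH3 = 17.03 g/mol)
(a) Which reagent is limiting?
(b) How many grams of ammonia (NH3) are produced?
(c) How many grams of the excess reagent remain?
(a) H2, (b) 37.92 g, (c) 56.22 g

Moles of N2 = 87.42 g ÷ 28.02 g/mol = 3.11991 mol
Moles of H2 = 6.747 g ÷ 2.02 g/mol = 3.3401 mol
Moles ÷ coefficient: N2: 3.11991/1 = 3.12, H2: 3.3401/3 = 1.113
(a) H2 has the smaller value, so H2 is the limiting reagent.
(b) Moles of NH3 = 3.3401 mol H2 × (2/3) = 2.22673 mol; mass = 2.22673 mol × 17.03 g/mol = 37.92 g
(c) N2 consumed = 3.3401 × (1/3) = 1.11337 mol; remaining = 3.11991 − 1.11337 = 2.00655 mol; mass = 2.00655 mol × 28.02 g/mol = 56.22 g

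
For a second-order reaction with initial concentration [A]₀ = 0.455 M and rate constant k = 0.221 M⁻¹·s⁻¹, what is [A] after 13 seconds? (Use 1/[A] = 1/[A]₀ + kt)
0.1972 M

1/[A] = 1/[A]₀ + k·t = 1/0.455 + (0.221)·(13) = 2.1978 + 2.8730 = 5.0708
[A] = 1/5.0708 = 0.1972 M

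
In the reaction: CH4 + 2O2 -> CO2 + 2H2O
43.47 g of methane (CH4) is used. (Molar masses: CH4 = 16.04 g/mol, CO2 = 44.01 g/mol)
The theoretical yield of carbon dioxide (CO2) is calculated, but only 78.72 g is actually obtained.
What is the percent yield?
Moles of CH4 = 43.47 g ÷ 16.04 g/mol = 2.7101 mol
Mole ratio: 1 mol CO2 / 1 mol CH4
Moles of CO2 = 2.7101 × (1/1) = 2.7101 mol
Theoretical yield = 2.7101 mol × 44.01 g/mol = 119.27 g
Actual yield = 78.72 g
Percent yield = (78.72 / 119.27) × 100% = 66.0%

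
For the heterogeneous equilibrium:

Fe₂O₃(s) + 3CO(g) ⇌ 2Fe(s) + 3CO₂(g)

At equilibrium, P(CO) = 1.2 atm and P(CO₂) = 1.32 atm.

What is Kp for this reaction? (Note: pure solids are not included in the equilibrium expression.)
K_p = 1.331

Solids (Fe₂O₃, Fe) are excluded.
Kp = P(CO₂)³/P(CO)³ = (1.32)³/(1.2)³ = 2.3/1.728 = 1.331.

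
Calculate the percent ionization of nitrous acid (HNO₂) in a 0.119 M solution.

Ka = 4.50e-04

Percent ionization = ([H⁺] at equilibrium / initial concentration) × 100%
Percent ionization = 5.96%

Let x = [H⁺]. Ka = x²/(C - x) ⇒ x² + (4.50e-04)x - (4.50e-04)(0.119) = 0. x = 7.0962e-03. Percent = (7.0962e-03/0.119) × 100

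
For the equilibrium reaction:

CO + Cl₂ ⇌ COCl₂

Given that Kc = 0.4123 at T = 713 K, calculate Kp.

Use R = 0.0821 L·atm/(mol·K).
K_p = 0.0070

Δn = (moles gaseous products) − (moles gaseous reactants) = -1
T = 713 K; RT = 0.0821 × 713 = 58.5373
Kp = Kc·(RT)^Δn = 0.4123 × (58.5373)^-1 = 0.4123 × 0.0170831 = 0.0070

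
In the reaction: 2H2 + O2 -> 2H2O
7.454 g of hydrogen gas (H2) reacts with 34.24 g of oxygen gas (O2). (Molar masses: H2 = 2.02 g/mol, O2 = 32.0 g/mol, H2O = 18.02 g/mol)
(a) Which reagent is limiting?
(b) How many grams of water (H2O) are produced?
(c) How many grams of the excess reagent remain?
(a) O2, (b) 38.56 g, (c) 3.131 g

Moles of H2 = 7.454 g ÷ 2.02 g/mol = 3.6901 mol
Moles of O2 = 34.24 g ÷ 32.0 g/mol = 1.07 mol
Moles ÷ coefficient: H2: 3.6901/2 = 1.845, O2: 1.07/1 = 1.07
(a) O2 has the smaller value, so O2 is the limiting reagent.
(b) Moles of H2O = 1.07 mol O2 × (2/1) = 2.14 mol; mass = 2.14 mol × 18.02 g/mol = 38.56 g
(c) H2 consumed = 1.07 × (2/1) = 2.14 mol; remaining = 3.6901 − 2.14 = 1.5501 mol; mass = 1.5501 mol × 2.02 g/mol = 3.131 g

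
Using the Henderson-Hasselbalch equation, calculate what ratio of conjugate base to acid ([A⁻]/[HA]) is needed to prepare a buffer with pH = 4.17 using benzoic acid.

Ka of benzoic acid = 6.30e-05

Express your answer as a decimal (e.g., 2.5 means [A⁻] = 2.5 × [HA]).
[A⁻]/[HA] = 0.932

pKa = −log(6.30e-05) = 4.2007. pH = pKa + log([A⁻]/[HA]). 4.17 = 4.2007 + log(ratio). log(ratio) = 4.17 − 4.2007 = -0.0307. ratio = 10^(-0.0307) = 0.932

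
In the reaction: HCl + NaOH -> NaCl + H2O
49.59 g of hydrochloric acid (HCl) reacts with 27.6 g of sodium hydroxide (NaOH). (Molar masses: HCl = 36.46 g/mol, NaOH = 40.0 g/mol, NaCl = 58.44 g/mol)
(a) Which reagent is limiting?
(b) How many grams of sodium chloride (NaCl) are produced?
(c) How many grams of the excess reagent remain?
(a) NaOH, (b) 40.32 g, (c) 24.43 g

Moles of HCl = 49.59 g ÷ 36.46 g/mol = 1.36012 mol
Moles of NaOH = 27.6 g ÷ 40.0 g/mol = 0.69 mol
Moles ÷ coefficient: HCl: 1.36012/1 = 1.36, NaOH: 0.69/1 = 0.69
(a) NaOH has the smaller value, so NaOH is the limiting reagent.
(b) Moles of NaCl = 0.69 mol NaOH × (1/1) = 0.69 mol; mass = 0.69 mol × 58.44 g/mol = 40.32 g
(c) HCl consumed = 0.69 × (1/1) = 0.69 mol; remaining = 1.36012 − 0.69 = 0.670121 mol; mass = 0.670121 mol × 36.46 g/mol = 24.43 g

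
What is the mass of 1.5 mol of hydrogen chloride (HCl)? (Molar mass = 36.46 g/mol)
Mass = 1.5 mol × 36.46 g/mol = 54.69 g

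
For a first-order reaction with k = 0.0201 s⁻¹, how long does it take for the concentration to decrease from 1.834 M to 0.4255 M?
72.69 s

From ln[A] = ln[A]₀ - k·t: t = ln([A]₀/[A])/k = ln(1.834/0.4255)/0.0201 = ln(4.3102)/0.0201 = 1.4610/0.0201 = 72.69 s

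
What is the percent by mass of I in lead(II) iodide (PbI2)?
Mass of I in formula = 126.9 × 2 = 253.8 g/mol
Molar mass = 461.0 g/mol
% I = (253.8/461.0) × 100% = 55.05%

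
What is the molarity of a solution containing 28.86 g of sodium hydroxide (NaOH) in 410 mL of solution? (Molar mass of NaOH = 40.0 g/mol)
Moles of NaOH = 28.86 g ÷ 40.0 g/mol = 0.7215 mol
Volume = 410 mL = 0.41 L
Molarity = 0.7215 mol ÷ 0.41 L = 1.76 M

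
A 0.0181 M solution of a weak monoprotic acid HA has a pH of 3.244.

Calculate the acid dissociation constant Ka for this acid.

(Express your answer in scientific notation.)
K_a = 1.85e-05

[H⁺] = 10^(−pH) = 10^(−3.244) = 5.702e-04 M. For HA ⇌ H⁺ + A⁻, Ka = x²/(C − x) = (5.702e-04)²/(0.0181 − 5.702e-04) = 1.85e-05.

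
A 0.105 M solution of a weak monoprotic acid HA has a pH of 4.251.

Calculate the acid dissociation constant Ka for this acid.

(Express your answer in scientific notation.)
K_a = 3.00e-08

[H⁺] = 10^(−pH) = 10^(−4.251) = 5.610e-05 M. For HA ⇌ H⁺ + A⁻, Ka = x²/(C − x) = (5.610e-05)²/(0.105 − 5.610e-05) = 3.00e-08.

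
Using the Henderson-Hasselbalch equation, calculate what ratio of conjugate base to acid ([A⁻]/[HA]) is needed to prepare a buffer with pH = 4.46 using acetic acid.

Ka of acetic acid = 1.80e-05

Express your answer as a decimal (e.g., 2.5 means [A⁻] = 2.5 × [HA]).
[A⁻]/[HA] = 0.519

pKa = −log(1.80e-05) = 4.7447. pH = pKa + log([A⁻]/[HA]). 4.46 = 4.7447 + log(ratio). log(ratio) = 4.46 − 4.7447 = -0.2847. ratio = 10^(-0.2847) = 0.519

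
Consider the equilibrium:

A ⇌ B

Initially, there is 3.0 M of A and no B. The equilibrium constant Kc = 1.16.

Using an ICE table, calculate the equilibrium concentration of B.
[B] = 1.611 M

ICE: [A] = 3.0 − x, [B] = x.
Kc = x/(3.0 − x) = 1.16 ⇒ x = 1.16·3.0/(1 + 1.16) = 3.48/2.16 = 1.611.
[B] = x = 1.611 M.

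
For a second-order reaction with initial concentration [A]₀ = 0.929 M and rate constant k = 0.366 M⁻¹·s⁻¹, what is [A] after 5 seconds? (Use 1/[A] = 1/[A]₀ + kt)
0.3441 M

1/[A] = 1/[A]₀ + k·t = 1/0.929 + (0.366)·(5) = 1.0764 + 1.8300 = 2.9064
[A] = 1/2.9064 = 0.3441 M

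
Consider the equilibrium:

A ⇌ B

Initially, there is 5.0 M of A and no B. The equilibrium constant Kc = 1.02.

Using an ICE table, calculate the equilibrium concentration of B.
[B] = 2.525 M

ICE: [A] = 5.0 − x, [B] = x.
Kc = x/(5.0 − x) = 1.02 ⇒ x = 1.02·5.0/(1 + 1.02) = 5.1/2.02 = 2.525.
[B] = x = 2.525 M.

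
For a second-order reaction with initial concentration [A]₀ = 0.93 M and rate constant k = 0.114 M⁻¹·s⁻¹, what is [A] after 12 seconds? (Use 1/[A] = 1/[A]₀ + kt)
0.4093 M

1/[A] = 1/[A]₀ + k·t = 1/0.93 + (0.114)·(12) = 1.0753 + 1.3680 = 2.4433
[A] = 1/2.4433 = 0.4093 M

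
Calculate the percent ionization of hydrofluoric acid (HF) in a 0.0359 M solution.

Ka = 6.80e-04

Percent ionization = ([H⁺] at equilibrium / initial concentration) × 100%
Percent ionization = 12.8%

Let x = [H⁺]. Ka = x²/(C - x) ⇒ x² + (6.80e-04)x - (6.80e-04)(0.0359) = 0. x = 4.6125e-03. Percent = (4.6125e-03/0.0359) × 100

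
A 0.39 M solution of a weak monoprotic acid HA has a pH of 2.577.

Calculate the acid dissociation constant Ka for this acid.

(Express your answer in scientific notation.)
K_a = 1.81e-05

[H⁺] = 10^(−pH) = 10^(−2.577) = 2.649e-03 M. For HA ⇌ H⁺ + A⁻, Ka = x²/(C − x) = (2.649e-03)²/(0.39 − 2.649e-03) = 1.81e-05.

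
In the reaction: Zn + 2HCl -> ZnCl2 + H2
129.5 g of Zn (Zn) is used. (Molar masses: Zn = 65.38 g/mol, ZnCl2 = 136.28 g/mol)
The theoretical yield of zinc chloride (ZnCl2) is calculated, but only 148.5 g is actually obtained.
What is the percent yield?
Moles of Zn = 129.5 g ÷ 65.38 g/mol = 1.98073 mol
Mole ratio: 1 mol ZnCl2 / 1 mol Zn
Moles of ZnCl2 = 1.98073 × (1/1) = 1.98073 mol
Theoretical yield = 1.98073 mol × 136.28 g/mol = 269.93 g
Actual yield = 148.5 g
Percent yield = (148.5 / 269.93) × 100% = 55.0%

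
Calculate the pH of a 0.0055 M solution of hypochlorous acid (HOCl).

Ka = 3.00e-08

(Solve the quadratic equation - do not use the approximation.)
pH = 4.89

x² + Ka×x - Ka×C = 0. Using quadratic formula: [H⁺] = 1.2830e-05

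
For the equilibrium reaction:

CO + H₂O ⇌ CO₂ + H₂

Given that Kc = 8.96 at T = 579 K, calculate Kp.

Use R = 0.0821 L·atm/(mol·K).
K_p = 8.9600

Δn = (moles gaseous products) − (moles gaseous reactants) = 0
T = 579 K; RT = 0.0821 × 579 = 47.5359
Kp = Kc·(RT)^Δn = 8.96 × (47.5359)^0 = 8.96 × 1 = 8.9600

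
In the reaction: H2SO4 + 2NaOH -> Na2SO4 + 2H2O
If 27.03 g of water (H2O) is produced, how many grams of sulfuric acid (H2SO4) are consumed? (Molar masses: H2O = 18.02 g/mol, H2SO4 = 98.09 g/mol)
Moles of H2O = 27.03 g ÷ 18.02 g/mol = 1.5 mol
Mole ratio: 1 mol H2SO4 / 2 mol H2O
Moles of H2SO4 = 1.5 × (1/2) = 0.75 mol
Mass of H2SO4 = 0.75 mol × 98.09 g/mol = 73.57 g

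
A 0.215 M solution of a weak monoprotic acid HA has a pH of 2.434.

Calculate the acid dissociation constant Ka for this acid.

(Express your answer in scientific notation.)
K_a = 6.41e-05

[H⁺] = 10^(−pH) = 10^(−2.434) = 3.681e-03 M. For HA ⇌ H⁺ + A⁻, Ka = x²/(C − x) = (3.681e-03)²/(0.215 − 3.681e-03) = 6.41e-05.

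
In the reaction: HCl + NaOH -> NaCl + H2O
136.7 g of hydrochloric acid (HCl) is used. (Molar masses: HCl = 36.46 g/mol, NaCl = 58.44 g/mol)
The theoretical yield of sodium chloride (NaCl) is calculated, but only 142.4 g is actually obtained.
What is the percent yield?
Moles of HCl = 136.7 g ÷ 36.46 g/mol = 3.74931 mol
Mole ratio: 1 mol NaCl / 1 mol HCl
Moles of NaCl = 3.74931 × (1/1) = 3.74931 mol
Theoretical yield = 3.74931 mol × 58.44 g/mol = 219.11 g
Actual yield = 142.4 g
Percent yield = (142.4 / 219.11) × 100% = 65.0%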